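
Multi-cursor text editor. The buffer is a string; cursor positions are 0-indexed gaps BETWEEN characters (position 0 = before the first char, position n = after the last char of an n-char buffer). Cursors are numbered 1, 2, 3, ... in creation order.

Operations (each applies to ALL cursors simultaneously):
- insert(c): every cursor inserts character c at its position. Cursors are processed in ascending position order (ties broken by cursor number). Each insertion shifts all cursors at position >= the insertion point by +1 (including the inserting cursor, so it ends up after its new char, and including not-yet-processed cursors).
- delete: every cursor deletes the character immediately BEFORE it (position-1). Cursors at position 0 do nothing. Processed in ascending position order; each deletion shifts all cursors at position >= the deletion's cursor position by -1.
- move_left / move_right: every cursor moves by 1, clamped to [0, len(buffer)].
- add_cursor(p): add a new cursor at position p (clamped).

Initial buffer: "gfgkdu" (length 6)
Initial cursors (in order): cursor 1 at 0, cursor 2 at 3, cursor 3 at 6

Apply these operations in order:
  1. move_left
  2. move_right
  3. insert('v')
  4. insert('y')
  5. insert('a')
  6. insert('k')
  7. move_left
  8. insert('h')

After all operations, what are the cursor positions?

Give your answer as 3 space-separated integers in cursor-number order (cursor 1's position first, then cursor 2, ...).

After op 1 (move_left): buffer="gfgkdu" (len 6), cursors c1@0 c2@2 c3@5, authorship ......
After op 2 (move_right): buffer="gfgkdu" (len 6), cursors c1@1 c2@3 c3@6, authorship ......
After op 3 (insert('v')): buffer="gvfgvkduv" (len 9), cursors c1@2 c2@5 c3@9, authorship .1..2...3
After op 4 (insert('y')): buffer="gvyfgvykduvy" (len 12), cursors c1@3 c2@7 c3@12, authorship .11..22...33
After op 5 (insert('a')): buffer="gvyafgvyakduvya" (len 15), cursors c1@4 c2@9 c3@15, authorship .111..222...333
After op 6 (insert('k')): buffer="gvyakfgvyakkduvyak" (len 18), cursors c1@5 c2@11 c3@18, authorship .1111..2222...3333
After op 7 (move_left): buffer="gvyakfgvyakkduvyak" (len 18), cursors c1@4 c2@10 c3@17, authorship .1111..2222...3333
After op 8 (insert('h')): buffer="gvyahkfgvyahkkduvyahk" (len 21), cursors c1@5 c2@12 c3@20, authorship .11111..22222...33333

Answer: 5 12 20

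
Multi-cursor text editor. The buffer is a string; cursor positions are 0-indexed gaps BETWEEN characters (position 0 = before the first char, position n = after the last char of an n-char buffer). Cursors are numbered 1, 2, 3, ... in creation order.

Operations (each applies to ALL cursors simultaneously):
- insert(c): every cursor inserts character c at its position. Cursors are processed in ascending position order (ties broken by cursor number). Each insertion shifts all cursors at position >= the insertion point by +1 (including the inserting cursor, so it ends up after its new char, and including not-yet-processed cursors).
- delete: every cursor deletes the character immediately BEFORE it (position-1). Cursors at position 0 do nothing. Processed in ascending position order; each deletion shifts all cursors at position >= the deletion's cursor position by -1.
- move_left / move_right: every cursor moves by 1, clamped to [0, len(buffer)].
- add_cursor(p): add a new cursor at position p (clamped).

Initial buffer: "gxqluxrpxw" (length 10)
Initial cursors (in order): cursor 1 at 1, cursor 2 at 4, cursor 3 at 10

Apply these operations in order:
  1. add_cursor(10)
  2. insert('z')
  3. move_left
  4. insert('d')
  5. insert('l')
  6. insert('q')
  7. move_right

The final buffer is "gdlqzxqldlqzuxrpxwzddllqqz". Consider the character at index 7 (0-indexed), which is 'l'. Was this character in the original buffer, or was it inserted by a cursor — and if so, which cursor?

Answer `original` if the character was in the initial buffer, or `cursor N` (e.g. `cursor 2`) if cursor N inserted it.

After op 1 (add_cursor(10)): buffer="gxqluxrpxw" (len 10), cursors c1@1 c2@4 c3@10 c4@10, authorship ..........
After op 2 (insert('z')): buffer="gzxqlzuxrpxwzz" (len 14), cursors c1@2 c2@6 c3@14 c4@14, authorship .1...2......34
After op 3 (move_left): buffer="gzxqlzuxrpxwzz" (len 14), cursors c1@1 c2@5 c3@13 c4@13, authorship .1...2......34
After op 4 (insert('d')): buffer="gdzxqldzuxrpxwzddz" (len 18), cursors c1@2 c2@7 c3@17 c4@17, authorship .11...22......3344
After op 5 (insert('l')): buffer="gdlzxqldlzuxrpxwzddllz" (len 22), cursors c1@3 c2@9 c3@21 c4@21, authorship .111...222......334344
After op 6 (insert('q')): buffer="gdlqzxqldlqzuxrpxwzddllqqz" (len 26), cursors c1@4 c2@11 c3@25 c4@25, authorship .1111...2222......33434344
After op 7 (move_right): buffer="gdlqzxqldlqzuxrpxwzddllqqz" (len 26), cursors c1@5 c2@12 c3@26 c4@26, authorship .1111...2222......33434344
Authorship (.=original, N=cursor N): . 1 1 1 1 . . . 2 2 2 2 . . . . . . 3 3 4 3 4 3 4 4
Index 7: author = original

Answer: original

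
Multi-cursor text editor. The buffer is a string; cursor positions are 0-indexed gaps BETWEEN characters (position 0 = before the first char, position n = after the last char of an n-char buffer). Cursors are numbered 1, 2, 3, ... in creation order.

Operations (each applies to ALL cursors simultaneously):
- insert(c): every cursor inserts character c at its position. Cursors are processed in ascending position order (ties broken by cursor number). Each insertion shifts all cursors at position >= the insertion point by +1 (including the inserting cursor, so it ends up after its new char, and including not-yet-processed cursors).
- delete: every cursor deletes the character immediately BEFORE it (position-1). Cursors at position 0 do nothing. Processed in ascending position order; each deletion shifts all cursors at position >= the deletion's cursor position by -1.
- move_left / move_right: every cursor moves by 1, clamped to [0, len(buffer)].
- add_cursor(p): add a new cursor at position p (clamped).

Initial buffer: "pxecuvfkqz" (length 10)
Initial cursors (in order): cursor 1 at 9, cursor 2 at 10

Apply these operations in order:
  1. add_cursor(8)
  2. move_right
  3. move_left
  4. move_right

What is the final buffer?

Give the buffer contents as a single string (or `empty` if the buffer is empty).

After op 1 (add_cursor(8)): buffer="pxecuvfkqz" (len 10), cursors c3@8 c1@9 c2@10, authorship ..........
After op 2 (move_right): buffer="pxecuvfkqz" (len 10), cursors c3@9 c1@10 c2@10, authorship ..........
After op 3 (move_left): buffer="pxecuvfkqz" (len 10), cursors c3@8 c1@9 c2@9, authorship ..........
After op 4 (move_right): buffer="pxecuvfkqz" (len 10), cursors c3@9 c1@10 c2@10, authorship ..........

Answer: pxecuvfkqz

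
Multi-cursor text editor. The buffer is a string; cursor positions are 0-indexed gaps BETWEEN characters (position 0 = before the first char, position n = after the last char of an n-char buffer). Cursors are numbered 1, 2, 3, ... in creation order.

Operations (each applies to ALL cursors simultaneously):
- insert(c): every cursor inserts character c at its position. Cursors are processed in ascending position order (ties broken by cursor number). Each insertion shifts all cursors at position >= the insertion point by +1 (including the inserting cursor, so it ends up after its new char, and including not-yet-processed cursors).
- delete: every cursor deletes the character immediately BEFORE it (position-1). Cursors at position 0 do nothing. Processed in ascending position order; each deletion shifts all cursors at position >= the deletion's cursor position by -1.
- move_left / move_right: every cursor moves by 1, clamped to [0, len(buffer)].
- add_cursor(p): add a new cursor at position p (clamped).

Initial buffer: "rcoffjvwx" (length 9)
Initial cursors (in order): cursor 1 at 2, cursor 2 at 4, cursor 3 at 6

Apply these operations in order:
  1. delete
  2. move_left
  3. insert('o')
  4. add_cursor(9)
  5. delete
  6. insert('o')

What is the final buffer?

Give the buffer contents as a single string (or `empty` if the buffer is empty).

Answer: orooofvwo

Derivation:
After op 1 (delete): buffer="rofvwx" (len 6), cursors c1@1 c2@2 c3@3, authorship ......
After op 2 (move_left): buffer="rofvwx" (len 6), cursors c1@0 c2@1 c3@2, authorship ......
After op 3 (insert('o')): buffer="orooofvwx" (len 9), cursors c1@1 c2@3 c3@5, authorship 1.2.3....
After op 4 (add_cursor(9)): buffer="orooofvwx" (len 9), cursors c1@1 c2@3 c3@5 c4@9, authorship 1.2.3....
After op 5 (delete): buffer="rofvw" (len 5), cursors c1@0 c2@1 c3@2 c4@5, authorship .....
After op 6 (insert('o')): buffer="orooofvwo" (len 9), cursors c1@1 c2@3 c3@5 c4@9, authorship 1.2.3...4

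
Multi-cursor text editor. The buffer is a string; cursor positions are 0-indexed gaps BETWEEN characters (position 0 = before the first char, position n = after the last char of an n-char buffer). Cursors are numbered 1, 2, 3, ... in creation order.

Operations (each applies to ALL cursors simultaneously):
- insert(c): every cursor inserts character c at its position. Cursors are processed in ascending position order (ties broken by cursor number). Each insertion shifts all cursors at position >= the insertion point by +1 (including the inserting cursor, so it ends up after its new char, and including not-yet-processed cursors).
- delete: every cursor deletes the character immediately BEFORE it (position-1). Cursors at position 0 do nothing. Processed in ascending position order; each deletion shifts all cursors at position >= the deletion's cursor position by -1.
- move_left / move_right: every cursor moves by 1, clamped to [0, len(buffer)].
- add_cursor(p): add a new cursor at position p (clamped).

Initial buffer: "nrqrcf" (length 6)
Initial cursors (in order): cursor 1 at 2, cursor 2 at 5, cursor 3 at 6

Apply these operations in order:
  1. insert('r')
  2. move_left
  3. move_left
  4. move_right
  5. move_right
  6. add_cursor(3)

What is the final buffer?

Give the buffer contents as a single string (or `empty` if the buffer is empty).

After op 1 (insert('r')): buffer="nrrqrcrfr" (len 9), cursors c1@3 c2@7 c3@9, authorship ..1...2.3
After op 2 (move_left): buffer="nrrqrcrfr" (len 9), cursors c1@2 c2@6 c3@8, authorship ..1...2.3
After op 3 (move_left): buffer="nrrqrcrfr" (len 9), cursors c1@1 c2@5 c3@7, authorship ..1...2.3
After op 4 (move_right): buffer="nrrqrcrfr" (len 9), cursors c1@2 c2@6 c3@8, authorship ..1...2.3
After op 5 (move_right): buffer="nrrqrcrfr" (len 9), cursors c1@3 c2@7 c3@9, authorship ..1...2.3
After op 6 (add_cursor(3)): buffer="nrrqrcrfr" (len 9), cursors c1@3 c4@3 c2@7 c3@9, authorship ..1...2.3

Answer: nrrqrcrfr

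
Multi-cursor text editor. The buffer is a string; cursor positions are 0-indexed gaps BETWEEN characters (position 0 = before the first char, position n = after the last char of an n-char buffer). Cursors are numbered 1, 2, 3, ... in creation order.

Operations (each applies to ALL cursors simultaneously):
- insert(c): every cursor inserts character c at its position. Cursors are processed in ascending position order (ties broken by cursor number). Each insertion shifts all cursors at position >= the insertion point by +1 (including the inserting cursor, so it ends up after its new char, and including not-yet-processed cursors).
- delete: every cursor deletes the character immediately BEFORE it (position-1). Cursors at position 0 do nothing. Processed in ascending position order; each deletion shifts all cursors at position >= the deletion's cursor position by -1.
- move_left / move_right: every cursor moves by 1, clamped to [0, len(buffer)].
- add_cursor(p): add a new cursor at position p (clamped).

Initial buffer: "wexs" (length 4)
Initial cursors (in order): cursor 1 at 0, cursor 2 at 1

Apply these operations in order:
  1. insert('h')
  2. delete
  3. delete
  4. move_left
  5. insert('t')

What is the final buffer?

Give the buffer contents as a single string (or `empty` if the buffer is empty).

Answer: ttexs

Derivation:
After op 1 (insert('h')): buffer="hwhexs" (len 6), cursors c1@1 c2@3, authorship 1.2...
After op 2 (delete): buffer="wexs" (len 4), cursors c1@0 c2@1, authorship ....
After op 3 (delete): buffer="exs" (len 3), cursors c1@0 c2@0, authorship ...
After op 4 (move_left): buffer="exs" (len 3), cursors c1@0 c2@0, authorship ...
After op 5 (insert('t')): buffer="ttexs" (len 5), cursors c1@2 c2@2, authorship 12...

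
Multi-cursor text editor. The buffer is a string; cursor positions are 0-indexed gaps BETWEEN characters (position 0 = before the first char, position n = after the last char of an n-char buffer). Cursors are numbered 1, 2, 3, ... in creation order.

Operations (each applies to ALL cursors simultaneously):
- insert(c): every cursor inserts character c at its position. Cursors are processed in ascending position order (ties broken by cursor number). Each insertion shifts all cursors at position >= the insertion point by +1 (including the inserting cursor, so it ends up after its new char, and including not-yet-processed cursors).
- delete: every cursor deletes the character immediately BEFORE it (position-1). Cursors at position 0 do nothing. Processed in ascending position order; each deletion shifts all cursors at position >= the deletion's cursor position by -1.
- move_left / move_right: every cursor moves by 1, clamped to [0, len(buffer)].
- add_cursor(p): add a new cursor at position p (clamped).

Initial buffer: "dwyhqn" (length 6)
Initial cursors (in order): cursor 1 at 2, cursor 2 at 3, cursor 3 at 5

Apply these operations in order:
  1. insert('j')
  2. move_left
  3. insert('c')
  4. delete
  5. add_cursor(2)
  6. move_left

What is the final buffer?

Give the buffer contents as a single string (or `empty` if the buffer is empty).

After op 1 (insert('j')): buffer="dwjyjhqjn" (len 9), cursors c1@3 c2@5 c3@8, authorship ..1.2..3.
After op 2 (move_left): buffer="dwjyjhqjn" (len 9), cursors c1@2 c2@4 c3@7, authorship ..1.2..3.
After op 3 (insert('c')): buffer="dwcjycjhqcjn" (len 12), cursors c1@3 c2@6 c3@10, authorship ..11.22..33.
After op 4 (delete): buffer="dwjyjhqjn" (len 9), cursors c1@2 c2@4 c3@7, authorship ..1.2..3.
After op 5 (add_cursor(2)): buffer="dwjyjhqjn" (len 9), cursors c1@2 c4@2 c2@4 c3@7, authorship ..1.2..3.
After op 6 (move_left): buffer="dwjyjhqjn" (len 9), cursors c1@1 c4@1 c2@3 c3@6, authorship ..1.2..3.

Answer: dwjyjhqjn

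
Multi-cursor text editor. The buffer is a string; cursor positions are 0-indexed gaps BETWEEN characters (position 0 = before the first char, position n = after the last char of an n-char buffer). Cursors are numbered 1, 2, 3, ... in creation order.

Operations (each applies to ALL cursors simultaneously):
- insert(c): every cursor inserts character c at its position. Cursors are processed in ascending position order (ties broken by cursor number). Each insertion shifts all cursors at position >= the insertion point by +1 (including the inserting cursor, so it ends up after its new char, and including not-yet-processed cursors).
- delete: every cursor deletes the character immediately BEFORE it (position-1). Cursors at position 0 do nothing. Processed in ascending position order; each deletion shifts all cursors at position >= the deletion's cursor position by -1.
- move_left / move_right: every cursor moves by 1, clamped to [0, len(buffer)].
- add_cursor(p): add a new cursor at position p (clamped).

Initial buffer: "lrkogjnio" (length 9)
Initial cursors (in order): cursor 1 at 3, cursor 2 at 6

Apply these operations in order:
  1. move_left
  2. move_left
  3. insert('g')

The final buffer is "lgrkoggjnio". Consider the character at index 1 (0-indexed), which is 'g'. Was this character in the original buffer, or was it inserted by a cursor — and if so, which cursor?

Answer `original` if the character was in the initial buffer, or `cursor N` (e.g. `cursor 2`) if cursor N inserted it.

Answer: cursor 1

Derivation:
After op 1 (move_left): buffer="lrkogjnio" (len 9), cursors c1@2 c2@5, authorship .........
After op 2 (move_left): buffer="lrkogjnio" (len 9), cursors c1@1 c2@4, authorship .........
After op 3 (insert('g')): buffer="lgrkoggjnio" (len 11), cursors c1@2 c2@6, authorship .1...2.....
Authorship (.=original, N=cursor N): . 1 . . . 2 . . . . .
Index 1: author = 1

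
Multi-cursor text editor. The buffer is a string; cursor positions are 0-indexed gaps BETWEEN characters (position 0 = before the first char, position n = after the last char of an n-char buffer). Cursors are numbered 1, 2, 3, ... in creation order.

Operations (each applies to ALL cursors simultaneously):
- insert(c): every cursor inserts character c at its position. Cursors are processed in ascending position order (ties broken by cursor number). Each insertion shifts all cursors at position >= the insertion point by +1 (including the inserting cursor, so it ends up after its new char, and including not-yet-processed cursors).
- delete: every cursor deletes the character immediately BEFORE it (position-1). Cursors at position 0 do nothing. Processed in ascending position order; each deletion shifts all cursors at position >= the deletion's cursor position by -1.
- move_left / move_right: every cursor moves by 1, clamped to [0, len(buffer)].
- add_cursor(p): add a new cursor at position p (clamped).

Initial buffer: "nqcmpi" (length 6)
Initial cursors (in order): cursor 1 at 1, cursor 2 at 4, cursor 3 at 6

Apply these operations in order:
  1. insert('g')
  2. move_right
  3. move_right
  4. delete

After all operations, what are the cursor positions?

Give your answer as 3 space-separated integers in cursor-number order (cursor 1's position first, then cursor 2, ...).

Answer: 3 6 6

Derivation:
After op 1 (insert('g')): buffer="ngqcmgpig" (len 9), cursors c1@2 c2@6 c3@9, authorship .1...2..3
After op 2 (move_right): buffer="ngqcmgpig" (len 9), cursors c1@3 c2@7 c3@9, authorship .1...2..3
After op 3 (move_right): buffer="ngqcmgpig" (len 9), cursors c1@4 c2@8 c3@9, authorship .1...2..3
After op 4 (delete): buffer="ngqmgp" (len 6), cursors c1@3 c2@6 c3@6, authorship .1..2.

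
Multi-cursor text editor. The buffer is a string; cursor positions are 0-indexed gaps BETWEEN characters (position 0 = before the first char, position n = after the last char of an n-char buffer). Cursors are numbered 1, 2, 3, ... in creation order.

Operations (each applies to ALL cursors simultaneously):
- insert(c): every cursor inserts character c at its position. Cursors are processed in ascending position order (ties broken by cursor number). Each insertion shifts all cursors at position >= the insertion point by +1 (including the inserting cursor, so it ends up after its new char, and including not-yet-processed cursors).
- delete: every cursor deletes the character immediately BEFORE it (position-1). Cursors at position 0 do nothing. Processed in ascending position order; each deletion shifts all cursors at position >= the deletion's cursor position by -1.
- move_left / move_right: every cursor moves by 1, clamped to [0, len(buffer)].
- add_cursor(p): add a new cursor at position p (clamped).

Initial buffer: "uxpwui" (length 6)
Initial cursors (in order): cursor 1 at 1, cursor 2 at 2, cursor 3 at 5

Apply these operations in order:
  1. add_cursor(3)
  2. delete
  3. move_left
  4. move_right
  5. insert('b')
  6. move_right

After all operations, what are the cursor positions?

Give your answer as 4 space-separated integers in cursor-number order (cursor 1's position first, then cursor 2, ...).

Answer: 6 6 6 6

Derivation:
After op 1 (add_cursor(3)): buffer="uxpwui" (len 6), cursors c1@1 c2@2 c4@3 c3@5, authorship ......
After op 2 (delete): buffer="wi" (len 2), cursors c1@0 c2@0 c4@0 c3@1, authorship ..
After op 3 (move_left): buffer="wi" (len 2), cursors c1@0 c2@0 c3@0 c4@0, authorship ..
After op 4 (move_right): buffer="wi" (len 2), cursors c1@1 c2@1 c3@1 c4@1, authorship ..
After op 5 (insert('b')): buffer="wbbbbi" (len 6), cursors c1@5 c2@5 c3@5 c4@5, authorship .1234.
After op 6 (move_right): buffer="wbbbbi" (len 6), cursors c1@6 c2@6 c3@6 c4@6, authorship .1234.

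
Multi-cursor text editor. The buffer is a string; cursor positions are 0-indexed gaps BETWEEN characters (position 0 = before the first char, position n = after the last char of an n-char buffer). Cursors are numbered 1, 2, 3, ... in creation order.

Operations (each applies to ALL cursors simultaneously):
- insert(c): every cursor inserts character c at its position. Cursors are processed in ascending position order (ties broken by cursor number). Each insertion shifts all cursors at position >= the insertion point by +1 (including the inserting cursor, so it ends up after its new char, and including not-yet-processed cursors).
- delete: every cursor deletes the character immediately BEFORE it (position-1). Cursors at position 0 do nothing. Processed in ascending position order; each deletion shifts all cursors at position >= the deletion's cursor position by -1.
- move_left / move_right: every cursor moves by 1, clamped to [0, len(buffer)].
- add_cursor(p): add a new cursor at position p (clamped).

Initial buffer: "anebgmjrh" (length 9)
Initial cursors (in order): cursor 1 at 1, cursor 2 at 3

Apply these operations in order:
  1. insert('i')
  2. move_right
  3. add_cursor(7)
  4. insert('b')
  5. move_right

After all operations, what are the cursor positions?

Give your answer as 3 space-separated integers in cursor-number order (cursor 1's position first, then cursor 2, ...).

After op 1 (insert('i')): buffer="aineibgmjrh" (len 11), cursors c1@2 c2@5, authorship .1..2......
After op 2 (move_right): buffer="aineibgmjrh" (len 11), cursors c1@3 c2@6, authorship .1..2......
After op 3 (add_cursor(7)): buffer="aineibgmjrh" (len 11), cursors c1@3 c2@6 c3@7, authorship .1..2......
After op 4 (insert('b')): buffer="ainbeibbgbmjrh" (len 14), cursors c1@4 c2@8 c3@10, authorship .1.1.2.2.3....
After op 5 (move_right): buffer="ainbeibbgbmjrh" (len 14), cursors c1@5 c2@9 c3@11, authorship .1.1.2.2.3....

Answer: 5 9 11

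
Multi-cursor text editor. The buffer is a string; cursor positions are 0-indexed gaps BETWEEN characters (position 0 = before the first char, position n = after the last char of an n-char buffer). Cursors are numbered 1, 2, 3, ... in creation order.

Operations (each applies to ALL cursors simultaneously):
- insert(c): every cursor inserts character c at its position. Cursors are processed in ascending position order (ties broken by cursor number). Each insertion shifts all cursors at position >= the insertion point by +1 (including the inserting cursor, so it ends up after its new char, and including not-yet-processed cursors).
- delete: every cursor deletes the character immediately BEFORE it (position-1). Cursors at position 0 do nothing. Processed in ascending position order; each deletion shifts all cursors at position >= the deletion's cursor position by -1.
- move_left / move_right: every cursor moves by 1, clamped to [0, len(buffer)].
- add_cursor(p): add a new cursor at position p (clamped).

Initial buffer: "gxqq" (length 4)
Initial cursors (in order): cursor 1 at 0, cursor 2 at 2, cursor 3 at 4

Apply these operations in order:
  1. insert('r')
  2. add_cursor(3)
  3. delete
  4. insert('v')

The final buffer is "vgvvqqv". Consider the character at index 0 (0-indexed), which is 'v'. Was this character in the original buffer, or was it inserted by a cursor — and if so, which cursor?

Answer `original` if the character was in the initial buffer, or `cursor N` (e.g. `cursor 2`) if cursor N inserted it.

After op 1 (insert('r')): buffer="rgxrqqr" (len 7), cursors c1@1 c2@4 c3@7, authorship 1..2..3
After op 2 (add_cursor(3)): buffer="rgxrqqr" (len 7), cursors c1@1 c4@3 c2@4 c3@7, authorship 1..2..3
After op 3 (delete): buffer="gqq" (len 3), cursors c1@0 c2@1 c4@1 c3@3, authorship ...
After op 4 (insert('v')): buffer="vgvvqqv" (len 7), cursors c1@1 c2@4 c4@4 c3@7, authorship 1.24..3
Authorship (.=original, N=cursor N): 1 . 2 4 . . 3
Index 0: author = 1

Answer: cursor 1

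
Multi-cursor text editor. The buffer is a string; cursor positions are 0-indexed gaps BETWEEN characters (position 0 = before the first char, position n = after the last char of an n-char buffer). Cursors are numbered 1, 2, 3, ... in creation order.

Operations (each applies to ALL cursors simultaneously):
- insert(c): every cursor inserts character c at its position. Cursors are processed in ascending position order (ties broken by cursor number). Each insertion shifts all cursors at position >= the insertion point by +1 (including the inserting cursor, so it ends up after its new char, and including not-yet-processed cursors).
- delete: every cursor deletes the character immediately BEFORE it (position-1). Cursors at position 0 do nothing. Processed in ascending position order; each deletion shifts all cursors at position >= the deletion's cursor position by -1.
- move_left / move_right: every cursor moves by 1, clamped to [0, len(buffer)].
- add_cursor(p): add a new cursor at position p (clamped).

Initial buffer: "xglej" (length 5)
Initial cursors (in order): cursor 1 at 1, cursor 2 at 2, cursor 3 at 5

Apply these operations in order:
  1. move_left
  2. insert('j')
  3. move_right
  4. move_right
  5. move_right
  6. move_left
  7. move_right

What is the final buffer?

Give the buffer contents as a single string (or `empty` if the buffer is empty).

After op 1 (move_left): buffer="xglej" (len 5), cursors c1@0 c2@1 c3@4, authorship .....
After op 2 (insert('j')): buffer="jxjglejj" (len 8), cursors c1@1 c2@3 c3@7, authorship 1.2...3.
After op 3 (move_right): buffer="jxjglejj" (len 8), cursors c1@2 c2@4 c3@8, authorship 1.2...3.
After op 4 (move_right): buffer="jxjglejj" (len 8), cursors c1@3 c2@5 c3@8, authorship 1.2...3.
After op 5 (move_right): buffer="jxjglejj" (len 8), cursors c1@4 c2@6 c3@8, authorship 1.2...3.
After op 6 (move_left): buffer="jxjglejj" (len 8), cursors c1@3 c2@5 c3@7, authorship 1.2...3.
After op 7 (move_right): buffer="jxjglejj" (len 8), cursors c1@4 c2@6 c3@8, authorship 1.2...3.

Answer: jxjglejj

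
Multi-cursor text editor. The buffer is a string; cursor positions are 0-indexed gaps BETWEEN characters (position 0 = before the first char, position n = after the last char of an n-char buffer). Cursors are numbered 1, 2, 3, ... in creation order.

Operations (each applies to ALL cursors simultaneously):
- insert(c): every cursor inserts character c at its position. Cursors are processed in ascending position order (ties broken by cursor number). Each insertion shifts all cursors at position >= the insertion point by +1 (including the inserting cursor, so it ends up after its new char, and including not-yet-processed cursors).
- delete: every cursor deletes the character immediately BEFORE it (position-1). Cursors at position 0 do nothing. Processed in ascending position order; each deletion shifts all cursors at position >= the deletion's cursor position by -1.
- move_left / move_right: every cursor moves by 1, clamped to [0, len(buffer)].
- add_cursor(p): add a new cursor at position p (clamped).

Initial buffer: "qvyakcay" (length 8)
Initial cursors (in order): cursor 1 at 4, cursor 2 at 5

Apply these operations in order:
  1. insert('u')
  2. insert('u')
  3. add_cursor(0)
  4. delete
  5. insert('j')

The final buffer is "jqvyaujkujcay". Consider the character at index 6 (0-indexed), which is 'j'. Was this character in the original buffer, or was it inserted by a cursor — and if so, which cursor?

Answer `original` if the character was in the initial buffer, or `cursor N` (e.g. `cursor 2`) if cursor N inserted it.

After op 1 (insert('u')): buffer="qvyaukucay" (len 10), cursors c1@5 c2@7, authorship ....1.2...
After op 2 (insert('u')): buffer="qvyauukuucay" (len 12), cursors c1@6 c2@9, authorship ....11.22...
After op 3 (add_cursor(0)): buffer="qvyauukuucay" (len 12), cursors c3@0 c1@6 c2@9, authorship ....11.22...
After op 4 (delete): buffer="qvyaukucay" (len 10), cursors c3@0 c1@5 c2@7, authorship ....1.2...
After op 5 (insert('j')): buffer="jqvyaujkujcay" (len 13), cursors c3@1 c1@7 c2@10, authorship 3....11.22...
Authorship (.=original, N=cursor N): 3 . . . . 1 1 . 2 2 . . .
Index 6: author = 1

Answer: cursor 1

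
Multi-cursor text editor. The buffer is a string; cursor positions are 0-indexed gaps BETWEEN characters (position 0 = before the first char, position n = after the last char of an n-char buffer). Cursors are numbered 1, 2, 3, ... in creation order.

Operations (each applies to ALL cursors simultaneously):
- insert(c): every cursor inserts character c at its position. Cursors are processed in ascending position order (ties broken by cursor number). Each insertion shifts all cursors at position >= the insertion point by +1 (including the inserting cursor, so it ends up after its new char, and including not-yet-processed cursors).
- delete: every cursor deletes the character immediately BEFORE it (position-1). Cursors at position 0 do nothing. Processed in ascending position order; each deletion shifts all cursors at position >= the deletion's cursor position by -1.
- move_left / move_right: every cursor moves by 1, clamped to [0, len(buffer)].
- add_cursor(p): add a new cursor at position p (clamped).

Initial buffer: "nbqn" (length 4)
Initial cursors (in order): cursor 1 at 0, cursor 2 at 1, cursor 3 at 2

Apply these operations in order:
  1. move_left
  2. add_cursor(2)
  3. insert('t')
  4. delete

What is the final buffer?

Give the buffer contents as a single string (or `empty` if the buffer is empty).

After op 1 (move_left): buffer="nbqn" (len 4), cursors c1@0 c2@0 c3@1, authorship ....
After op 2 (add_cursor(2)): buffer="nbqn" (len 4), cursors c1@0 c2@0 c3@1 c4@2, authorship ....
After op 3 (insert('t')): buffer="ttntbtqn" (len 8), cursors c1@2 c2@2 c3@4 c4@6, authorship 12.3.4..
After op 4 (delete): buffer="nbqn" (len 4), cursors c1@0 c2@0 c3@1 c4@2, authorship ....

Answer: nbqn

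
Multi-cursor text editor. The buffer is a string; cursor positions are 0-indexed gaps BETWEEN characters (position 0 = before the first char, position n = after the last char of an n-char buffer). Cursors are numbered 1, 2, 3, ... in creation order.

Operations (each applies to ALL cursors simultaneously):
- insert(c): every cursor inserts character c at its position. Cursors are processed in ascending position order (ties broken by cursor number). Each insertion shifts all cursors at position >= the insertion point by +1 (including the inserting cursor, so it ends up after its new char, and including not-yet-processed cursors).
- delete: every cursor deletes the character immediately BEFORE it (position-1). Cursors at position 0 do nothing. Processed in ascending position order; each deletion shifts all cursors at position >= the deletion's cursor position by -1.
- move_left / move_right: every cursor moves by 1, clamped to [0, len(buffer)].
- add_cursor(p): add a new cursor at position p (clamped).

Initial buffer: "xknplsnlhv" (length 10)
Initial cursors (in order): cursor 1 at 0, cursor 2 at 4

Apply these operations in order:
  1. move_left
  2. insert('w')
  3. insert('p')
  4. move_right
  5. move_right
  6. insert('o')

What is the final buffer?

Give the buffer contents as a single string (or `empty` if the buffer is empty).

Answer: wpxkonwpplosnlhv

Derivation:
After op 1 (move_left): buffer="xknplsnlhv" (len 10), cursors c1@0 c2@3, authorship ..........
After op 2 (insert('w')): buffer="wxknwplsnlhv" (len 12), cursors c1@1 c2@5, authorship 1...2.......
After op 3 (insert('p')): buffer="wpxknwpplsnlhv" (len 14), cursors c1@2 c2@7, authorship 11...22.......
After op 4 (move_right): buffer="wpxknwpplsnlhv" (len 14), cursors c1@3 c2@8, authorship 11...22.......
After op 5 (move_right): buffer="wpxknwpplsnlhv" (len 14), cursors c1@4 c2@9, authorship 11...22.......
After op 6 (insert('o')): buffer="wpxkonwpplosnlhv" (len 16), cursors c1@5 c2@11, authorship 11..1.22..2.....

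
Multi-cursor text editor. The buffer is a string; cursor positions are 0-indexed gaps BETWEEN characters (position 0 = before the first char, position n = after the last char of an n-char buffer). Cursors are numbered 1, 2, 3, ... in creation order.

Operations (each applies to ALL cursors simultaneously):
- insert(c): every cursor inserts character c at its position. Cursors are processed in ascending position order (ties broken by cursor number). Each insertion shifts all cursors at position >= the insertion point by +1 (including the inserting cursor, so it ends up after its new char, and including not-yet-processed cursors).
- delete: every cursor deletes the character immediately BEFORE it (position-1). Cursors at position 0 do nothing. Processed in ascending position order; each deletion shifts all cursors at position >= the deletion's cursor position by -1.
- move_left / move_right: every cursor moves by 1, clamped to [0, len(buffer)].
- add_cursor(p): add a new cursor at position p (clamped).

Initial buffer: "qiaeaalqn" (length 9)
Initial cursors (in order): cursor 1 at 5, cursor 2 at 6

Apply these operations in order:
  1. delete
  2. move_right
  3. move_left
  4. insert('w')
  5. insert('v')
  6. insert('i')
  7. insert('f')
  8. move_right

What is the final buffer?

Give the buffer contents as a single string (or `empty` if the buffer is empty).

Answer: qiaewwvviifflqn

Derivation:
After op 1 (delete): buffer="qiaelqn" (len 7), cursors c1@4 c2@4, authorship .......
After op 2 (move_right): buffer="qiaelqn" (len 7), cursors c1@5 c2@5, authorship .......
After op 3 (move_left): buffer="qiaelqn" (len 7), cursors c1@4 c2@4, authorship .......
After op 4 (insert('w')): buffer="qiaewwlqn" (len 9), cursors c1@6 c2@6, authorship ....12...
After op 5 (insert('v')): buffer="qiaewwvvlqn" (len 11), cursors c1@8 c2@8, authorship ....1212...
After op 6 (insert('i')): buffer="qiaewwvviilqn" (len 13), cursors c1@10 c2@10, authorship ....121212...
After op 7 (insert('f')): buffer="qiaewwvviifflqn" (len 15), cursors c1@12 c2@12, authorship ....12121212...
After op 8 (move_right): buffer="qiaewwvviifflqn" (len 15), cursors c1@13 c2@13, authorship ....12121212...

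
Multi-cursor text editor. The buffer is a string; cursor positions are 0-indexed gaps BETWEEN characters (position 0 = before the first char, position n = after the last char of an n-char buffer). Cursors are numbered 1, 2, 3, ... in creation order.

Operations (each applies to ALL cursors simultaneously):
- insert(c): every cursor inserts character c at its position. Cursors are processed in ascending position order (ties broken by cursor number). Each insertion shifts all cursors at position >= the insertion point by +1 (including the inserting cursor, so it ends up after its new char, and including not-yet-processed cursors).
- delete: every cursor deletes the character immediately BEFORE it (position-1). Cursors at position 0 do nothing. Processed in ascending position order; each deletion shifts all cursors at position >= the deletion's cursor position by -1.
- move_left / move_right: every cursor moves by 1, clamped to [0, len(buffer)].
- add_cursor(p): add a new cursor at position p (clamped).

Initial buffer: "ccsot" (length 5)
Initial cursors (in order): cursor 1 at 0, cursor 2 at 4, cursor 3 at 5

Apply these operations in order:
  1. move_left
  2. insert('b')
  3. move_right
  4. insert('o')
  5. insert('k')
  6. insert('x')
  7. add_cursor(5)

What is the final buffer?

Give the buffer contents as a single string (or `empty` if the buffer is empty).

Answer: bcokxcsbookxbtokx

Derivation:
After op 1 (move_left): buffer="ccsot" (len 5), cursors c1@0 c2@3 c3@4, authorship .....
After op 2 (insert('b')): buffer="bccsbobt" (len 8), cursors c1@1 c2@5 c3@7, authorship 1...2.3.
After op 3 (move_right): buffer="bccsbobt" (len 8), cursors c1@2 c2@6 c3@8, authorship 1...2.3.
After op 4 (insert('o')): buffer="bcocsboobto" (len 11), cursors c1@3 c2@8 c3@11, authorship 1.1..2.23.3
After op 5 (insert('k')): buffer="bcokcsbookbtok" (len 14), cursors c1@4 c2@10 c3@14, authorship 1.11..2.223.33
After op 6 (insert('x')): buffer="bcokxcsbookxbtokx" (len 17), cursors c1@5 c2@12 c3@17, authorship 1.111..2.2223.333
After op 7 (add_cursor(5)): buffer="bcokxcsbookxbtokx" (len 17), cursors c1@5 c4@5 c2@12 c3@17, authorship 1.111..2.2223.333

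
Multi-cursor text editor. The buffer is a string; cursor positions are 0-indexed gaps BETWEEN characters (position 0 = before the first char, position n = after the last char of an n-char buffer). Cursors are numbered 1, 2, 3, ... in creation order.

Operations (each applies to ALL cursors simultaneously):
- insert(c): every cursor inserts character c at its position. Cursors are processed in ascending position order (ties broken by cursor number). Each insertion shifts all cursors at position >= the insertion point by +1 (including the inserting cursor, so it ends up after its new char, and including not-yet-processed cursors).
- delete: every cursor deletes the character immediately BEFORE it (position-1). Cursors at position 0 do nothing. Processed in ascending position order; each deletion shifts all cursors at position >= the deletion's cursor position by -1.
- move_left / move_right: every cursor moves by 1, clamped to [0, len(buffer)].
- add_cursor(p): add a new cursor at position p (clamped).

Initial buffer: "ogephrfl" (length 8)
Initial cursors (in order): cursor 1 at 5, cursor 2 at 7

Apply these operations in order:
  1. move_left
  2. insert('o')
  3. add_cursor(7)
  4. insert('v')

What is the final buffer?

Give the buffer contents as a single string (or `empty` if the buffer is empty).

After op 1 (move_left): buffer="ogephrfl" (len 8), cursors c1@4 c2@6, authorship ........
After op 2 (insert('o')): buffer="ogepohrofl" (len 10), cursors c1@5 c2@8, authorship ....1..2..
After op 3 (add_cursor(7)): buffer="ogepohrofl" (len 10), cursors c1@5 c3@7 c2@8, authorship ....1..2..
After op 4 (insert('v')): buffer="ogepovhrvovfl" (len 13), cursors c1@6 c3@9 c2@11, authorship ....11..322..

Answer: ogepovhrvovfl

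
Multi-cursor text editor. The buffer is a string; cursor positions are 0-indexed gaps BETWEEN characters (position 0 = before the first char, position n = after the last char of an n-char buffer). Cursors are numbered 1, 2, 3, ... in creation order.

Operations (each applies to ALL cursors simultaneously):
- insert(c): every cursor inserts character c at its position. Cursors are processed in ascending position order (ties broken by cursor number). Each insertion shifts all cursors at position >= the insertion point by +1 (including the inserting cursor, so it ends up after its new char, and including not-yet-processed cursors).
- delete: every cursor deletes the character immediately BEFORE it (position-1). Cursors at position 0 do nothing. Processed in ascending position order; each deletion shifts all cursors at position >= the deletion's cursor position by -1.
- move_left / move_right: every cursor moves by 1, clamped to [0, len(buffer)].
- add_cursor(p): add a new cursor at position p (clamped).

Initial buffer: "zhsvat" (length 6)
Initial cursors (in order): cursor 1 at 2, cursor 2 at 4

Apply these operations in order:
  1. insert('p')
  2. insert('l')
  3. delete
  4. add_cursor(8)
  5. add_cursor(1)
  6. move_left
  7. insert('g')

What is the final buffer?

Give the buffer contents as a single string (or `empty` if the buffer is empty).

Answer: gzhgpsvgpagt

Derivation:
After op 1 (insert('p')): buffer="zhpsvpat" (len 8), cursors c1@3 c2@6, authorship ..1..2..
After op 2 (insert('l')): buffer="zhplsvplat" (len 10), cursors c1@4 c2@8, authorship ..11..22..
After op 3 (delete): buffer="zhpsvpat" (len 8), cursors c1@3 c2@6, authorship ..1..2..
After op 4 (add_cursor(8)): buffer="zhpsvpat" (len 8), cursors c1@3 c2@6 c3@8, authorship ..1..2..
After op 5 (add_cursor(1)): buffer="zhpsvpat" (len 8), cursors c4@1 c1@3 c2@6 c3@8, authorship ..1..2..
After op 6 (move_left): buffer="zhpsvpat" (len 8), cursors c4@0 c1@2 c2@5 c3@7, authorship ..1..2..
After op 7 (insert('g')): buffer="gzhgpsvgpagt" (len 12), cursors c4@1 c1@4 c2@8 c3@11, authorship 4..11..22.3.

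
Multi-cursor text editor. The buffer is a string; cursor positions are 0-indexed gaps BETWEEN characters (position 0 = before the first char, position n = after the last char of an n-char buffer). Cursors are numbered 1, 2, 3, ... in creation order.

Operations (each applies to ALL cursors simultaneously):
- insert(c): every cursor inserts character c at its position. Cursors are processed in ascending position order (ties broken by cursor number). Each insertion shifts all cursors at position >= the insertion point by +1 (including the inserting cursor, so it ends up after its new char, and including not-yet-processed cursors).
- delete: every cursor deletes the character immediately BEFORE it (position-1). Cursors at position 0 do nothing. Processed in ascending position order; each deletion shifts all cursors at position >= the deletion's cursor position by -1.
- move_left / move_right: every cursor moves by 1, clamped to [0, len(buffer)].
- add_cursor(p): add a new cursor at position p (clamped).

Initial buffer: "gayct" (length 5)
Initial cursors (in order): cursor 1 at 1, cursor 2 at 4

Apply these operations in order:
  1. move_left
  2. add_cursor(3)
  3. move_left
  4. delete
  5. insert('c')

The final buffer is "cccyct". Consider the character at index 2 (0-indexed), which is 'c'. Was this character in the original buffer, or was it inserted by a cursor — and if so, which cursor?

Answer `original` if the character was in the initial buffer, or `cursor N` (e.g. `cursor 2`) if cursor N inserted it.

After op 1 (move_left): buffer="gayct" (len 5), cursors c1@0 c2@3, authorship .....
After op 2 (add_cursor(3)): buffer="gayct" (len 5), cursors c1@0 c2@3 c3@3, authorship .....
After op 3 (move_left): buffer="gayct" (len 5), cursors c1@0 c2@2 c3@2, authorship .....
After op 4 (delete): buffer="yct" (len 3), cursors c1@0 c2@0 c3@0, authorship ...
After op 5 (insert('c')): buffer="cccyct" (len 6), cursors c1@3 c2@3 c3@3, authorship 123...
Authorship (.=original, N=cursor N): 1 2 3 . . .
Index 2: author = 3

Answer: cursor 3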